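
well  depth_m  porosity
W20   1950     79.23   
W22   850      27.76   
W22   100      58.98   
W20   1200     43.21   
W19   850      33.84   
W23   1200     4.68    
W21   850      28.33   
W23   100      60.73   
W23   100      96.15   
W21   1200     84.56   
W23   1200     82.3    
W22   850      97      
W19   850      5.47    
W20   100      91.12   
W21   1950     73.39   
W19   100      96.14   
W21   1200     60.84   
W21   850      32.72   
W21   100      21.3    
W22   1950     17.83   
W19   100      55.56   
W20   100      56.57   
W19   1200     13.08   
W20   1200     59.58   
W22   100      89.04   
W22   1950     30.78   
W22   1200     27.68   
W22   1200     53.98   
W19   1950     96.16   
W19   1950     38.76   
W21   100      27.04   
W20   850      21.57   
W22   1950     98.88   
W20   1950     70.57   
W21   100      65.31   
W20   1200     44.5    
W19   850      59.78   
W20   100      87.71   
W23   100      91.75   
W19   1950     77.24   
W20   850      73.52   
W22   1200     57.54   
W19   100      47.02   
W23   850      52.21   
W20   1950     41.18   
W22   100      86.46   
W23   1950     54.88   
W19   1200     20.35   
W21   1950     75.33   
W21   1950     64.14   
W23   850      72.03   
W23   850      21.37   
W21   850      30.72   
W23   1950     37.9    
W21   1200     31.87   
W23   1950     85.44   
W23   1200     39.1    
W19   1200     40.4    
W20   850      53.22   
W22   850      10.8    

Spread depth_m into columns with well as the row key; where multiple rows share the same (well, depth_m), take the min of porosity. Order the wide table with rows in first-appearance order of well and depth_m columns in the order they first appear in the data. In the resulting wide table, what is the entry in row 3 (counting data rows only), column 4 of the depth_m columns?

13.08

With rows in first-appearance order of well, row 3 is well=W19. depth_m columns in first-appearance order: 1950, 850, 100, 1200; column 4 is 1200.
Long rows with well=W19, depth_m=1200: min(13.08, 20.35, 40.4) = 13.08.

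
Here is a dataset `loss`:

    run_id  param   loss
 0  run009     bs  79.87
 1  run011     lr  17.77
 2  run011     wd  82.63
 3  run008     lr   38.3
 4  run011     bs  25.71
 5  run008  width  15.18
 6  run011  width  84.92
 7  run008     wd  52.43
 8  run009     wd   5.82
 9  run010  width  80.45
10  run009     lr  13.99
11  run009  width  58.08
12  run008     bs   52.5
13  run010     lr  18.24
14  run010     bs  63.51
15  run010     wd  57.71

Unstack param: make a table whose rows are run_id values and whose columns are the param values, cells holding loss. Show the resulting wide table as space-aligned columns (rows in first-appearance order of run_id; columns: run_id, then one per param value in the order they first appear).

run_id  bs     lr     wd     width
run009  79.87  13.99  5.82   58.08
run011  25.71  17.77  82.63  84.92
run008  52.5   38.3   52.43  15.18
run010  63.51  18.24  57.71  80.45

Columns: run_id plus the 4 distinct param values (bs, lr, wd, width).
For example, row run009 column bs takes loss=79.87 from the long row (run009, bs).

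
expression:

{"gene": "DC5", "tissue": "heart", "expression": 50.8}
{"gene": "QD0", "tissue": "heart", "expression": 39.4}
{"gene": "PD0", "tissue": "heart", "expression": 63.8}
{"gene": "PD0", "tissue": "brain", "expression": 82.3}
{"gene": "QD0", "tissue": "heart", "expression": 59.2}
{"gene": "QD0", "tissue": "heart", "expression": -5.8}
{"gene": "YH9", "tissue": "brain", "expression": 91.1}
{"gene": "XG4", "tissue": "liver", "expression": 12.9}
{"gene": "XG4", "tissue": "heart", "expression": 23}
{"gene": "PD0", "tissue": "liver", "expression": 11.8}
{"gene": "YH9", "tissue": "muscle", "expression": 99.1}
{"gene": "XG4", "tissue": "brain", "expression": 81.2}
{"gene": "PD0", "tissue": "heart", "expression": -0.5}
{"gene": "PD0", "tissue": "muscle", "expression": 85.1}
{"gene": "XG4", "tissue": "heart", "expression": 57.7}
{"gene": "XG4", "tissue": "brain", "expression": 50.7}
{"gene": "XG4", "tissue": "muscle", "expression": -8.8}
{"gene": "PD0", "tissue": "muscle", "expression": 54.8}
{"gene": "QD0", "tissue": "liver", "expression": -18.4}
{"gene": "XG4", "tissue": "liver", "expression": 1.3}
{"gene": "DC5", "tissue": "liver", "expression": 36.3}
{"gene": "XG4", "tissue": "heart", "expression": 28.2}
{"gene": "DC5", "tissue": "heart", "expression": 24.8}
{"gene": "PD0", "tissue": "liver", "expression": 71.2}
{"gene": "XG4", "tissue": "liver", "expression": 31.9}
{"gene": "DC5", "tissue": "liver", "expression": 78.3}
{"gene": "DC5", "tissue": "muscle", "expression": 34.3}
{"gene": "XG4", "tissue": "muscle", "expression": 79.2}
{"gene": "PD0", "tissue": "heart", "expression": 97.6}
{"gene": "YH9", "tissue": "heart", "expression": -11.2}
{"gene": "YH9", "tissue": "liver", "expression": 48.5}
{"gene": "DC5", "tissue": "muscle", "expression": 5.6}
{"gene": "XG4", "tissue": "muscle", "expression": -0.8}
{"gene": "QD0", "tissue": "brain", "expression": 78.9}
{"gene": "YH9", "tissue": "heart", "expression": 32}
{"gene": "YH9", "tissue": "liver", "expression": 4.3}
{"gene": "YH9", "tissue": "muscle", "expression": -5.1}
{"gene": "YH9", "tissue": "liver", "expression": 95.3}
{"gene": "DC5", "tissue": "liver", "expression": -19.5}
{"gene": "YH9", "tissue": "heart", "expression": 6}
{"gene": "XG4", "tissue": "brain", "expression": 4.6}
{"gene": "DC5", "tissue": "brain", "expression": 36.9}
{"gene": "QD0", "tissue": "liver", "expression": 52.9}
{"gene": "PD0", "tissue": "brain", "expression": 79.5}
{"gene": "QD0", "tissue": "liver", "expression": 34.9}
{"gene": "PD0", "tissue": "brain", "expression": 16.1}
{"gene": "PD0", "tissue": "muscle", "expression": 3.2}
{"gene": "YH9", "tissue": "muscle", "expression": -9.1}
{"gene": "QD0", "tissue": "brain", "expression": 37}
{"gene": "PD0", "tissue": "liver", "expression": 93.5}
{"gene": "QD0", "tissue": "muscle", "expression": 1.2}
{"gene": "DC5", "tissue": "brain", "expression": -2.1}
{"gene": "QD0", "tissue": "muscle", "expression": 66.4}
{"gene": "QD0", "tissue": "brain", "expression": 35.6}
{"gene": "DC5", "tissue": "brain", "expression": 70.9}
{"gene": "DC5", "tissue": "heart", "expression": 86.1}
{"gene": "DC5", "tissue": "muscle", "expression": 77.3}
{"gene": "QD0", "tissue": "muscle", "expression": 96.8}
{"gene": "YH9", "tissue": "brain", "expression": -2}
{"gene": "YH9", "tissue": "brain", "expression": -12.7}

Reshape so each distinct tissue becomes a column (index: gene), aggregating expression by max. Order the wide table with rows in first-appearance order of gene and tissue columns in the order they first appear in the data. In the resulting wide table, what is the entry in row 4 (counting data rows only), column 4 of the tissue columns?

99.1

With rows in first-appearance order of gene, row 4 is gene=YH9. tissue columns in first-appearance order: heart, brain, liver, muscle; column 4 is muscle.
Long rows with gene=YH9, tissue=muscle: max(99.1, -5.1, -9.1) = 99.1.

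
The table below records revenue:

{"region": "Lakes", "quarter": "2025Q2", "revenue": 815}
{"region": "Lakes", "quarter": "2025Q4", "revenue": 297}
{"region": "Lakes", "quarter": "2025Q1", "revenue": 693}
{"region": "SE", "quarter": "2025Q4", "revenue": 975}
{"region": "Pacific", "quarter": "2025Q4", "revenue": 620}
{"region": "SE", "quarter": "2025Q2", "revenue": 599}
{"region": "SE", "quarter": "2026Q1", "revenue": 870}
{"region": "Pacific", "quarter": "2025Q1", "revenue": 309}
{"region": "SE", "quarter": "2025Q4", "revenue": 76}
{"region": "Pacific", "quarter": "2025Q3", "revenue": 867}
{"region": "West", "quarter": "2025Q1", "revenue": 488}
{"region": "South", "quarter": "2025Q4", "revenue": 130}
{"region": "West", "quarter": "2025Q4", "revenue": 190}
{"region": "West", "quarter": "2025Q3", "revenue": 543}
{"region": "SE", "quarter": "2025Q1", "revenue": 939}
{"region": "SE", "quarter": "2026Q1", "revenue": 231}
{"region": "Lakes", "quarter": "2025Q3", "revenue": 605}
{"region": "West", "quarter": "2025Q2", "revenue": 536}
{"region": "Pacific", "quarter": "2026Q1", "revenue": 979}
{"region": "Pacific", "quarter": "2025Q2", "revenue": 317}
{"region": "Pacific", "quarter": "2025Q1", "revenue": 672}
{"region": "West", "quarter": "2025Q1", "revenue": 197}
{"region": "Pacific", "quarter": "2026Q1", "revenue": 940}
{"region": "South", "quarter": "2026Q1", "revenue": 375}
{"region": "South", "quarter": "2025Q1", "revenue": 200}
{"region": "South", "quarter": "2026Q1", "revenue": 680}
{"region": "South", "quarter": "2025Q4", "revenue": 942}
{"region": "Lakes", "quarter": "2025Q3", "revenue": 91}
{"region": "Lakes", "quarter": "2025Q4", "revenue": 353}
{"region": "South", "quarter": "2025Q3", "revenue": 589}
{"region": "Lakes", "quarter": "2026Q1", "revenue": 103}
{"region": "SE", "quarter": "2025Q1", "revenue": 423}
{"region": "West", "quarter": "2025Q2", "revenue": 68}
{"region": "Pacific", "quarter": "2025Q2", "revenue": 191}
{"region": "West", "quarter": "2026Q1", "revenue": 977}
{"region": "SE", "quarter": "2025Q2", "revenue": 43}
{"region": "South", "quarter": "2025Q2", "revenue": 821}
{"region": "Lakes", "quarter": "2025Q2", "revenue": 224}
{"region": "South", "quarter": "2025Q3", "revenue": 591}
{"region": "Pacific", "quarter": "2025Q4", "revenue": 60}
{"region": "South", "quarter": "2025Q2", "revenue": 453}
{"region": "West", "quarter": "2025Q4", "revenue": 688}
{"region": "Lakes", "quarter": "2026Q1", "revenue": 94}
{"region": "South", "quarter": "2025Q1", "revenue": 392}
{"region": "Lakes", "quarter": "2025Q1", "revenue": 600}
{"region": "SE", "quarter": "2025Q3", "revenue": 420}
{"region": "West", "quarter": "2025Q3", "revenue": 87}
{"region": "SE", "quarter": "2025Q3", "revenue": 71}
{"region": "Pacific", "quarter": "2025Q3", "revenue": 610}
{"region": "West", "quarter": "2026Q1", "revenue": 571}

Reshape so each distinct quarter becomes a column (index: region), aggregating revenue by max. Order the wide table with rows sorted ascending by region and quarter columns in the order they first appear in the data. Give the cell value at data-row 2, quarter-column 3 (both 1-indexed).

672

With rows sorted ascending by region, row 2 is region=Pacific. quarter columns in first-appearance order: 2025Q2, 2025Q4, 2025Q1, 2026Q1, 2025Q3; column 3 is 2025Q1.
Long rows with region=Pacific, quarter=2025Q1: max(309, 672) = 672.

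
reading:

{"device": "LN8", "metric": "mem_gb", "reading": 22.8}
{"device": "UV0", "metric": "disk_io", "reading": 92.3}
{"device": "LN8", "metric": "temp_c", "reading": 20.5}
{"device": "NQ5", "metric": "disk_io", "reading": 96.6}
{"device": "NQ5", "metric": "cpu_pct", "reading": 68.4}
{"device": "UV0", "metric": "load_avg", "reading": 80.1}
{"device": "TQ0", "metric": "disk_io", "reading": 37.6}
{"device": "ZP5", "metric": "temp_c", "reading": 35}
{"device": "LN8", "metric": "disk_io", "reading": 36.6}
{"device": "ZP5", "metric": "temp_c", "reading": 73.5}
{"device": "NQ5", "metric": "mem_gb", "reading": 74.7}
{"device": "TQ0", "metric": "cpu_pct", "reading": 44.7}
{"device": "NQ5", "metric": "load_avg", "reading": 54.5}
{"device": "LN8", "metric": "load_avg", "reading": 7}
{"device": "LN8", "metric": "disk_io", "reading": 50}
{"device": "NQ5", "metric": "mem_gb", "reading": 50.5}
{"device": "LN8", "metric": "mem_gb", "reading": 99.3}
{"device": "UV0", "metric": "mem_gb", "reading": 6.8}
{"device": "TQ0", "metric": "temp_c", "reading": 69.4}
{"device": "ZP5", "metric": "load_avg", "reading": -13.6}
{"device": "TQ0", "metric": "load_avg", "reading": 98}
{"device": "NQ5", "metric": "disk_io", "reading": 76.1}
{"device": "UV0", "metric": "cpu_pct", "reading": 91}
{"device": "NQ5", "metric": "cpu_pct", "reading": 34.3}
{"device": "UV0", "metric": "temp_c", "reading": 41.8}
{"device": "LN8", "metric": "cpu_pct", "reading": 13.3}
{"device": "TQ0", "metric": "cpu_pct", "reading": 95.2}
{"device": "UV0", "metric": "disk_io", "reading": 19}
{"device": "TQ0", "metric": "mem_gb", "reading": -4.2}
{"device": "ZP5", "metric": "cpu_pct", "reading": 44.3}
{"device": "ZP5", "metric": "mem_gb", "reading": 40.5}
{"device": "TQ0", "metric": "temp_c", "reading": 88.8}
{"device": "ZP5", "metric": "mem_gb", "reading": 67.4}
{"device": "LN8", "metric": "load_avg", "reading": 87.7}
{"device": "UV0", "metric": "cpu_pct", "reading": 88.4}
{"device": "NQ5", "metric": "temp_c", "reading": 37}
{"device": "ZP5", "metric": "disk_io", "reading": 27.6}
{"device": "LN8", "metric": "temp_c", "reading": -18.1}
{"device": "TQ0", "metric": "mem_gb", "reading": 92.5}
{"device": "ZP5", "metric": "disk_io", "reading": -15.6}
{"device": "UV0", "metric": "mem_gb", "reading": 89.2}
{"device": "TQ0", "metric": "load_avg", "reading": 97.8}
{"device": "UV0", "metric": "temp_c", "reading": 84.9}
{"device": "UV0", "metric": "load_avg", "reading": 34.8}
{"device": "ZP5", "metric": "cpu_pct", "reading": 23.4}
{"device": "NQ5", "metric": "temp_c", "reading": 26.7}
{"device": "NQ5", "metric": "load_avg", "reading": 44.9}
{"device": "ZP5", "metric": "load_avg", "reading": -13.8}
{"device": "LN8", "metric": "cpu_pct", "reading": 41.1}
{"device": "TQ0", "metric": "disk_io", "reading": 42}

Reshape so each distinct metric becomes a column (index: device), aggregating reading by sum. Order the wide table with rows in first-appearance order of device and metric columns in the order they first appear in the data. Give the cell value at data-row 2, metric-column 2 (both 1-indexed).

111.3

With rows in first-appearance order of device, row 2 is device=UV0. metric columns in first-appearance order: mem_gb, disk_io, temp_c, cpu_pct, load_avg; column 2 is disk_io.
Long rows with device=UV0, metric=disk_io: 92.3 + 19 = 111.3.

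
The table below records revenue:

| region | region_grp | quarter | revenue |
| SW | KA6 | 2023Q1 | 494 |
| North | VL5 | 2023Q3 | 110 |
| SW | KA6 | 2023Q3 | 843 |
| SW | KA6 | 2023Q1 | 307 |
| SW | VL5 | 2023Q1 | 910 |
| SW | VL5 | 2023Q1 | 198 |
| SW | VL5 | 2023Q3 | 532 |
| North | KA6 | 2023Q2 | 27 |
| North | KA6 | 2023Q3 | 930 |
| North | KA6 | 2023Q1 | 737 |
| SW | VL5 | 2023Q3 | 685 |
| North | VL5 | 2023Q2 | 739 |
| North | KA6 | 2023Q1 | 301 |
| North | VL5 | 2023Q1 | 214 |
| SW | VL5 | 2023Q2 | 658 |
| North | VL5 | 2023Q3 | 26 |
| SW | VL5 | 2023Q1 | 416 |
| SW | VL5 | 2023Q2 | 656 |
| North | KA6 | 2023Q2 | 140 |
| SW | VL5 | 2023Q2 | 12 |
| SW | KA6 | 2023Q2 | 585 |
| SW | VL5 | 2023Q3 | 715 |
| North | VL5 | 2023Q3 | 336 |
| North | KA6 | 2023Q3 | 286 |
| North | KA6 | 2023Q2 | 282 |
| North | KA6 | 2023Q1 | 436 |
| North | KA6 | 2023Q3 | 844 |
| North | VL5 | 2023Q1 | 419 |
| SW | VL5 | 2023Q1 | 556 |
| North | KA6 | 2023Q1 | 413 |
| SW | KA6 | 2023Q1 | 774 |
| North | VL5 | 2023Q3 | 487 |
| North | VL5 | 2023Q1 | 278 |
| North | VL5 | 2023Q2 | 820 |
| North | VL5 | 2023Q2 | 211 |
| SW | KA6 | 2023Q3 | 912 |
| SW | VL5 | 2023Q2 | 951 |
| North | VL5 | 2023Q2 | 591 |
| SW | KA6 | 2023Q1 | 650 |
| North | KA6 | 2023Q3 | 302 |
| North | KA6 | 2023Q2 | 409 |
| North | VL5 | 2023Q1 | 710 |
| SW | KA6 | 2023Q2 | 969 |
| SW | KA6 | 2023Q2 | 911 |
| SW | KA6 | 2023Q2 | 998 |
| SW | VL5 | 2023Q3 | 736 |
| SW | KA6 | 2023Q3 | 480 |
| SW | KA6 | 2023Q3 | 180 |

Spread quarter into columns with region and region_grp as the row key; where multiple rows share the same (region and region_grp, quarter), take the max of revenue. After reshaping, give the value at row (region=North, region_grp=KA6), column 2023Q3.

930

Rows with region=North, region_grp=KA6 and quarter=2023Q3: revenue values are 930, 286, 844, 302.
max(930, 286, 844, 302) = 930.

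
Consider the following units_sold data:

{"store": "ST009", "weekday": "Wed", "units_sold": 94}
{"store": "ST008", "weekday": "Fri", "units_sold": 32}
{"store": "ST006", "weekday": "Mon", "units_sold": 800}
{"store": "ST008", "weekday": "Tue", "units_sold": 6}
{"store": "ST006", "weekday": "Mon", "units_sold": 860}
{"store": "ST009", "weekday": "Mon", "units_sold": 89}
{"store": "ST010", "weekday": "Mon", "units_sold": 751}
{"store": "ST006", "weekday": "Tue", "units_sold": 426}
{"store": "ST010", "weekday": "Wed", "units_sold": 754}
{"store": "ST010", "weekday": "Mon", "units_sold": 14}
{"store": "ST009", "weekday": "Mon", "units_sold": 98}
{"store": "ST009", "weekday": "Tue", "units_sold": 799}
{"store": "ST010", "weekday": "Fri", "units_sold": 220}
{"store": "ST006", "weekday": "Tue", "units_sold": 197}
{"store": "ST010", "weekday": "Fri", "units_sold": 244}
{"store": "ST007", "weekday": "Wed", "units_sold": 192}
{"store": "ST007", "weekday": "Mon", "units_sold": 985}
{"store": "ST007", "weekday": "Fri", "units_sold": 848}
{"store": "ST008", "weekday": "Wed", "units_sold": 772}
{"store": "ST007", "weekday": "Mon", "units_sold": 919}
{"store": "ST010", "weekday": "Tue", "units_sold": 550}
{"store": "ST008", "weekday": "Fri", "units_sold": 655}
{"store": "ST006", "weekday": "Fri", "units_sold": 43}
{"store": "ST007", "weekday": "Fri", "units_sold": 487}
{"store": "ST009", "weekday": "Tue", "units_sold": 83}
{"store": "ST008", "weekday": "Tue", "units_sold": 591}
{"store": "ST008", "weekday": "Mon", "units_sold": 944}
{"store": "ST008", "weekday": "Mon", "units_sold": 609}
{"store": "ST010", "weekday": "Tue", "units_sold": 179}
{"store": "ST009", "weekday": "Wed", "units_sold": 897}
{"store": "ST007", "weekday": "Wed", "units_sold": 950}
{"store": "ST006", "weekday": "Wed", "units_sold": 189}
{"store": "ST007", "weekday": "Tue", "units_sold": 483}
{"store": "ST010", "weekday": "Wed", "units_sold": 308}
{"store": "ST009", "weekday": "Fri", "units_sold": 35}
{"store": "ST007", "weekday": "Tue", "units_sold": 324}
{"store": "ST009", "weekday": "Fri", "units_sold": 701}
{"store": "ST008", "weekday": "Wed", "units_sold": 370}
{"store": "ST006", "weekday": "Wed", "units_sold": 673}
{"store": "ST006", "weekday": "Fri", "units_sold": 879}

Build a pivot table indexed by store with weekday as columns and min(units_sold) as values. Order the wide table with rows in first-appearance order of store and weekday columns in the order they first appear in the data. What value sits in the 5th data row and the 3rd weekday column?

With rows in first-appearance order of store, row 5 is store=ST007. weekday columns in first-appearance order: Wed, Fri, Mon, Tue; column 3 is Mon.
Long rows with store=ST007, weekday=Mon: min(985, 919) = 919.

919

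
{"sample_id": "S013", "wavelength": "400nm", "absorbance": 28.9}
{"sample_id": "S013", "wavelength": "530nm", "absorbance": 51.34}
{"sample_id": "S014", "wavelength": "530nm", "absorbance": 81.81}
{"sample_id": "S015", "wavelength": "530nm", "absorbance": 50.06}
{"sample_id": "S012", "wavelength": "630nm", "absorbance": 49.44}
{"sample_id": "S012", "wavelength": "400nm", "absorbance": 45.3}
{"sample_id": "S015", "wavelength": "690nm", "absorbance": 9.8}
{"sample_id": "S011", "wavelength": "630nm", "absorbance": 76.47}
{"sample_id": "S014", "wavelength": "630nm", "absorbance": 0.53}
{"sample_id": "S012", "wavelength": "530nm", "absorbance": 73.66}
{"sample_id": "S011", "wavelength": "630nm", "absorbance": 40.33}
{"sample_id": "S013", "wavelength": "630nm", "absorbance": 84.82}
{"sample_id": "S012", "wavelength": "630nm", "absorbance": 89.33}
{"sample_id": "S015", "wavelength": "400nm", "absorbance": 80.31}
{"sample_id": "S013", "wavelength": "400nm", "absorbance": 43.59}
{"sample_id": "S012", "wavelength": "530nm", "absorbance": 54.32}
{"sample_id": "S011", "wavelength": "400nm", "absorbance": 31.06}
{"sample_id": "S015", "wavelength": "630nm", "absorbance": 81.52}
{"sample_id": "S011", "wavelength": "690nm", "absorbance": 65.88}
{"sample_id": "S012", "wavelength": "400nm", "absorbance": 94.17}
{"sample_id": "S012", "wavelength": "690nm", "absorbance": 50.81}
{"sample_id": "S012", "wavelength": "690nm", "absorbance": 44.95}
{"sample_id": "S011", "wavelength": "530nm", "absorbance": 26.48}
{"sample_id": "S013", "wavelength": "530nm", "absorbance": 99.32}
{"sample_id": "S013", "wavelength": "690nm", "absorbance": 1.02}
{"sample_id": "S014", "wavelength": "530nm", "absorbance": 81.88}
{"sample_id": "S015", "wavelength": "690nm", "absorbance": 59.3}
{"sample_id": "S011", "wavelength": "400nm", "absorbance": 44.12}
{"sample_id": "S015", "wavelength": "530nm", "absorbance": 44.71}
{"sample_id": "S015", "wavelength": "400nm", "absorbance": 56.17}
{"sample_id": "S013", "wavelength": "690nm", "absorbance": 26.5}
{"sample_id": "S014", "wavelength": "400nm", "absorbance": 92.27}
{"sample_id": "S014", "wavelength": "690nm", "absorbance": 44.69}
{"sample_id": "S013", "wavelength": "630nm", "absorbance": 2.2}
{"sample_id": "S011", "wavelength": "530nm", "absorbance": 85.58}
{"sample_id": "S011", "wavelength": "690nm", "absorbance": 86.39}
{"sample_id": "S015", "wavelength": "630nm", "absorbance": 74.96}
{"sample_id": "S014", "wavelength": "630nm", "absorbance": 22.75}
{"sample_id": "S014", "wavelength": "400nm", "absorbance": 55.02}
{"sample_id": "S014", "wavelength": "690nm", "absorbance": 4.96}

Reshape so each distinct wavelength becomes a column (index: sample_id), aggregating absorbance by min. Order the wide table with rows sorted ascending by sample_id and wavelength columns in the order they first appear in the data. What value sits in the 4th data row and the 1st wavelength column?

55.02

With rows sorted ascending by sample_id, row 4 is sample_id=S014. wavelength columns in first-appearance order: 400nm, 530nm, 630nm, 690nm; column 1 is 400nm.
Long rows with sample_id=S014, wavelength=400nm: min(92.27, 55.02) = 55.02.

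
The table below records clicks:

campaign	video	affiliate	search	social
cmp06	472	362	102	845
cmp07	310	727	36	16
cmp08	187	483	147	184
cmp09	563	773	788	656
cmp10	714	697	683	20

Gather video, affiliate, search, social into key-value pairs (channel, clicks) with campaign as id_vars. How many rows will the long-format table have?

5 campaign values × 4 melted columns = 20 rows.

20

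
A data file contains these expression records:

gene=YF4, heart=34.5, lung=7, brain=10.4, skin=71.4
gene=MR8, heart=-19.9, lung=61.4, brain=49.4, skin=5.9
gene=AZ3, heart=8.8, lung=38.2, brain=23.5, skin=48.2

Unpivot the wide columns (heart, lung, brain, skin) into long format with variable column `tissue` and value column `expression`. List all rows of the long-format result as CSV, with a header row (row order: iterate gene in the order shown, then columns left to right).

Each (gene, column) pair becomes one row: 3 × 4 = 12 rows.
For example, (YF4, heart) → expression=34.5.

gene,tissue,expression
YF4,heart,34.5
YF4,lung,7
YF4,brain,10.4
YF4,skin,71.4
MR8,heart,-19.9
MR8,lung,61.4
MR8,brain,49.4
MR8,skin,5.9
AZ3,heart,8.8
AZ3,lung,38.2
AZ3,brain,23.5
AZ3,skin,48.2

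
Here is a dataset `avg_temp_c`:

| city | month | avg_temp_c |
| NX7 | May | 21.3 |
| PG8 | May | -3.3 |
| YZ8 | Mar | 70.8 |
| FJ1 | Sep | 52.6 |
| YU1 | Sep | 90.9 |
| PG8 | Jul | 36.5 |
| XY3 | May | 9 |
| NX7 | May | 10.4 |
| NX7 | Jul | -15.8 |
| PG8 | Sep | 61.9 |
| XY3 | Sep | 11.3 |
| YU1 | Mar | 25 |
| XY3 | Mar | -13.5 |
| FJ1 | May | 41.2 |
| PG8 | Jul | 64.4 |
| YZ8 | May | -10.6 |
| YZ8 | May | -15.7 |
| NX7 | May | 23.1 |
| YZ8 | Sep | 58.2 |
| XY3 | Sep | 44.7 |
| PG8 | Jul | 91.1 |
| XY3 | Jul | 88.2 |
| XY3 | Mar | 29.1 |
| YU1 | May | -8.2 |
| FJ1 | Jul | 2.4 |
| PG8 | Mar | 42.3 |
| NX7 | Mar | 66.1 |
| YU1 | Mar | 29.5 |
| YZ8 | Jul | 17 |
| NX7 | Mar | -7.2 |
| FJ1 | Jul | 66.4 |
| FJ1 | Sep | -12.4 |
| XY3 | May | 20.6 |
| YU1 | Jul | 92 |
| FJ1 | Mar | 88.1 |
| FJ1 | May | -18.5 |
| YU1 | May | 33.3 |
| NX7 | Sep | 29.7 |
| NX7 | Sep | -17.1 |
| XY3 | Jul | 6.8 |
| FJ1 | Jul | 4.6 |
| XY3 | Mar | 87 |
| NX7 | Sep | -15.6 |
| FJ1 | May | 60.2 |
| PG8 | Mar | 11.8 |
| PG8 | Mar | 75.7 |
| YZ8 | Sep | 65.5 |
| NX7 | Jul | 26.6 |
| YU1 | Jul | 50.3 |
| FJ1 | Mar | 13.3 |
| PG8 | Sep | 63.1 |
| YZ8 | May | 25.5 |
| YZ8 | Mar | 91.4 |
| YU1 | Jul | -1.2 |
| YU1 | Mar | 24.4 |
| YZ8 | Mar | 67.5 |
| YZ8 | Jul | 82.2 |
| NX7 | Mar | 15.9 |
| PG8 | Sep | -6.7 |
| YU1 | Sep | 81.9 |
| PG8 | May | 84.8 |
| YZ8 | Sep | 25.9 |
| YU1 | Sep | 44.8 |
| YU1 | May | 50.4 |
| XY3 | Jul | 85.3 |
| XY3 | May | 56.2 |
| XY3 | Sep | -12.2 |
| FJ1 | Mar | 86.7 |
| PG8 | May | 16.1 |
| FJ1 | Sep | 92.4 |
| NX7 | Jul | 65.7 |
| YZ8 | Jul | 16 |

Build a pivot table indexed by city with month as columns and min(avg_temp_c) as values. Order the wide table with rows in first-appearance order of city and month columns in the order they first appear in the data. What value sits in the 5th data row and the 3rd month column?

44.8

With rows in first-appearance order of city, row 5 is city=YU1. month columns in first-appearance order: May, Mar, Sep, Jul; column 3 is Sep.
Long rows with city=YU1, month=Sep: min(90.9, 81.9, 44.8) = 44.8.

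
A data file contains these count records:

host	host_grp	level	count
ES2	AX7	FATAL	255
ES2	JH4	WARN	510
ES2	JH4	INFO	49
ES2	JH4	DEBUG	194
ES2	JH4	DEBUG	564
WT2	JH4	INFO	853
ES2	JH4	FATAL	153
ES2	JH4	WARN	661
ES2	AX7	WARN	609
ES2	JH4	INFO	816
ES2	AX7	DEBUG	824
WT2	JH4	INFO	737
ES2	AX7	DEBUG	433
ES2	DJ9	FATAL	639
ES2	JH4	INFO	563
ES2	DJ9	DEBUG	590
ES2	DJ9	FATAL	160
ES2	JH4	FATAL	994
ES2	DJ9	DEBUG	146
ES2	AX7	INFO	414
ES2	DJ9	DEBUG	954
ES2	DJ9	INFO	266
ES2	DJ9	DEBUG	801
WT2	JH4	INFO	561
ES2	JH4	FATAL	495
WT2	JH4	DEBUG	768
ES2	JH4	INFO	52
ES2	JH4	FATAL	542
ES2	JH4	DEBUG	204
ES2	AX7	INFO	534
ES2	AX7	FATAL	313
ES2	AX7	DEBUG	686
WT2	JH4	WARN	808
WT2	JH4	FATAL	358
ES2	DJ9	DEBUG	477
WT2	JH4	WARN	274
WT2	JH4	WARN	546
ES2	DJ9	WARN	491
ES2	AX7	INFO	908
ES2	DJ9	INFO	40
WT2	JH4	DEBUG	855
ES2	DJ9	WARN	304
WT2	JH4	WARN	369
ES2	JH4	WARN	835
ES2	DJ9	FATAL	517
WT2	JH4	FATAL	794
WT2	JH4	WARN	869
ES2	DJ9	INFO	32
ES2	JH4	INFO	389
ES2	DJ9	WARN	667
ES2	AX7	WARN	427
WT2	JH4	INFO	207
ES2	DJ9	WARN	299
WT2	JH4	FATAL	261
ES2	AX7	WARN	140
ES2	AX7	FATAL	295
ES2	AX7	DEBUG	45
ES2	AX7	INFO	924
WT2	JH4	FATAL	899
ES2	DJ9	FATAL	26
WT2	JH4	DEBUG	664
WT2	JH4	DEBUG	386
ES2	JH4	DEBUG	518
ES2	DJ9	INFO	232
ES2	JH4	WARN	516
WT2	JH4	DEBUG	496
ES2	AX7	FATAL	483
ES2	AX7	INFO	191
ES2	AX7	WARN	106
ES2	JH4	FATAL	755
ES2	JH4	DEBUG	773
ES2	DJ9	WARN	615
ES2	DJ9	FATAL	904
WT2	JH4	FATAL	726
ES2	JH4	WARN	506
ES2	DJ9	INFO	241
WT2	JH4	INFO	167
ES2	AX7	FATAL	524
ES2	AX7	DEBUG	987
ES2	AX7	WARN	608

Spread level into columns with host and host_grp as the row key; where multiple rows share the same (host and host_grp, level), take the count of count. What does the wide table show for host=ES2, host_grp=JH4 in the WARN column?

5

Rows with host=ES2, host_grp=JH4 and level=WARN: count values are 510, 661, 835, 516, 506.
5 rows match — count = 5.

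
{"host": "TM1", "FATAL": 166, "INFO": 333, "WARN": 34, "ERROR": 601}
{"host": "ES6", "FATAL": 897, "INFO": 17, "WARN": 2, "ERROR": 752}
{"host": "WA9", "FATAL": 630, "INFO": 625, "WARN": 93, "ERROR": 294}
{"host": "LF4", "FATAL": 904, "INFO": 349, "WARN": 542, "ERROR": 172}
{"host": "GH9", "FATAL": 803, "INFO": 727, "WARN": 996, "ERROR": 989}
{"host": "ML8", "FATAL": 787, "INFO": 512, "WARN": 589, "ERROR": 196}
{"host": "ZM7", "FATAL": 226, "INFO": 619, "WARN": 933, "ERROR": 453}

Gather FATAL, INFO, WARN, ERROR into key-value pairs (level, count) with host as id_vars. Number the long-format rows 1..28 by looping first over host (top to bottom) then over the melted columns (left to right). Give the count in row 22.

512

28 rows total (7 × 4). Row 22: index ⌊(22-1)/4⌋ = 5 into host → ML8; (22-1) mod 4 = 1 into the melted columns → INFO.
So row 22 is (ML8, INFO, 512); count = 512.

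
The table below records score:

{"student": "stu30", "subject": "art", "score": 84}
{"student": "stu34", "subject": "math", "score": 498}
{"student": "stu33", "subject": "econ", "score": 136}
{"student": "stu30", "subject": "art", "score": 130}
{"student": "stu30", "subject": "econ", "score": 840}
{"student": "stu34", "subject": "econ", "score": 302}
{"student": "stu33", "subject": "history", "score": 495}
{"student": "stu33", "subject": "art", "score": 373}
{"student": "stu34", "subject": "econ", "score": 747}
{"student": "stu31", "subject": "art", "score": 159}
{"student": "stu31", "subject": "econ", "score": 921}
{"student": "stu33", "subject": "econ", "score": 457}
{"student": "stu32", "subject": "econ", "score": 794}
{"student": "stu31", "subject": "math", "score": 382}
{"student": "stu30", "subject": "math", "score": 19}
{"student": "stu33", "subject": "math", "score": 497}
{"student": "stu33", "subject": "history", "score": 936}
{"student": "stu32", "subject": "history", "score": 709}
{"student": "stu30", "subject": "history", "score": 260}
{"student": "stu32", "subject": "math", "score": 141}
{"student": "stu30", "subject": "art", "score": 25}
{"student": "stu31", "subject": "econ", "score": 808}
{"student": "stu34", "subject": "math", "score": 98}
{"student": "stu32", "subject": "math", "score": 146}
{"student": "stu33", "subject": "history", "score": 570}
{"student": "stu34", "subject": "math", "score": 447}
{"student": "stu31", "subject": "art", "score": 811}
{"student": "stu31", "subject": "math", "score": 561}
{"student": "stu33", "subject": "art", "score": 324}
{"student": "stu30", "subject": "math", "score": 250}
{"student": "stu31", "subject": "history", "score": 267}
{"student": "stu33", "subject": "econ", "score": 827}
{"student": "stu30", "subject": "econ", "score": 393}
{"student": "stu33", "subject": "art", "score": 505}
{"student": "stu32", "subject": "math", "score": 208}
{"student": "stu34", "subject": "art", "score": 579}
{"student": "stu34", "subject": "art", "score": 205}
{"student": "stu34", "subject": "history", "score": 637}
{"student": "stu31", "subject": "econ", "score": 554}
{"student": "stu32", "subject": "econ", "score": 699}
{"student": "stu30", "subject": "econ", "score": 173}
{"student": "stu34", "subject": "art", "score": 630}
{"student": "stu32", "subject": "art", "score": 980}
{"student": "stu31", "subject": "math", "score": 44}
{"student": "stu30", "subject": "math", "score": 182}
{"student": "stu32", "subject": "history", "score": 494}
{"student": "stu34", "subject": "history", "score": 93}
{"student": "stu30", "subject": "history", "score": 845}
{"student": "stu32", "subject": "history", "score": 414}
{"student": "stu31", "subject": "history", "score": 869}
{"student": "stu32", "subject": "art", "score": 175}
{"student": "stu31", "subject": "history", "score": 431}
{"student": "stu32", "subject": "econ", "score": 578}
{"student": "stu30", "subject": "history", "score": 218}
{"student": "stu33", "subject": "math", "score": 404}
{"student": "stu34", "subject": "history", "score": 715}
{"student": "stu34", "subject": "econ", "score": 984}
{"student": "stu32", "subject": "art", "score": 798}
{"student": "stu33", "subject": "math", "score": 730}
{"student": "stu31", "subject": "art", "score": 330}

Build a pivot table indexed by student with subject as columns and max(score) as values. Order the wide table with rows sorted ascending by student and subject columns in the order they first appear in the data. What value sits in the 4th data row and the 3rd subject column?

With rows sorted ascending by student, row 4 is student=stu33. subject columns in first-appearance order: art, math, econ, history; column 3 is econ.
Long rows with student=stu33, subject=econ: max(136, 457, 827) = 827.

827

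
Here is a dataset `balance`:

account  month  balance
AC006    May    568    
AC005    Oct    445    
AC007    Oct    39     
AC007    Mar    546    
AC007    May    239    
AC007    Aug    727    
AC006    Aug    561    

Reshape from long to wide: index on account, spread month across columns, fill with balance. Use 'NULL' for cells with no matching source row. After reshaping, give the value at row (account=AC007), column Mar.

546

The long row with account=AC007, month=Mar has balance=546.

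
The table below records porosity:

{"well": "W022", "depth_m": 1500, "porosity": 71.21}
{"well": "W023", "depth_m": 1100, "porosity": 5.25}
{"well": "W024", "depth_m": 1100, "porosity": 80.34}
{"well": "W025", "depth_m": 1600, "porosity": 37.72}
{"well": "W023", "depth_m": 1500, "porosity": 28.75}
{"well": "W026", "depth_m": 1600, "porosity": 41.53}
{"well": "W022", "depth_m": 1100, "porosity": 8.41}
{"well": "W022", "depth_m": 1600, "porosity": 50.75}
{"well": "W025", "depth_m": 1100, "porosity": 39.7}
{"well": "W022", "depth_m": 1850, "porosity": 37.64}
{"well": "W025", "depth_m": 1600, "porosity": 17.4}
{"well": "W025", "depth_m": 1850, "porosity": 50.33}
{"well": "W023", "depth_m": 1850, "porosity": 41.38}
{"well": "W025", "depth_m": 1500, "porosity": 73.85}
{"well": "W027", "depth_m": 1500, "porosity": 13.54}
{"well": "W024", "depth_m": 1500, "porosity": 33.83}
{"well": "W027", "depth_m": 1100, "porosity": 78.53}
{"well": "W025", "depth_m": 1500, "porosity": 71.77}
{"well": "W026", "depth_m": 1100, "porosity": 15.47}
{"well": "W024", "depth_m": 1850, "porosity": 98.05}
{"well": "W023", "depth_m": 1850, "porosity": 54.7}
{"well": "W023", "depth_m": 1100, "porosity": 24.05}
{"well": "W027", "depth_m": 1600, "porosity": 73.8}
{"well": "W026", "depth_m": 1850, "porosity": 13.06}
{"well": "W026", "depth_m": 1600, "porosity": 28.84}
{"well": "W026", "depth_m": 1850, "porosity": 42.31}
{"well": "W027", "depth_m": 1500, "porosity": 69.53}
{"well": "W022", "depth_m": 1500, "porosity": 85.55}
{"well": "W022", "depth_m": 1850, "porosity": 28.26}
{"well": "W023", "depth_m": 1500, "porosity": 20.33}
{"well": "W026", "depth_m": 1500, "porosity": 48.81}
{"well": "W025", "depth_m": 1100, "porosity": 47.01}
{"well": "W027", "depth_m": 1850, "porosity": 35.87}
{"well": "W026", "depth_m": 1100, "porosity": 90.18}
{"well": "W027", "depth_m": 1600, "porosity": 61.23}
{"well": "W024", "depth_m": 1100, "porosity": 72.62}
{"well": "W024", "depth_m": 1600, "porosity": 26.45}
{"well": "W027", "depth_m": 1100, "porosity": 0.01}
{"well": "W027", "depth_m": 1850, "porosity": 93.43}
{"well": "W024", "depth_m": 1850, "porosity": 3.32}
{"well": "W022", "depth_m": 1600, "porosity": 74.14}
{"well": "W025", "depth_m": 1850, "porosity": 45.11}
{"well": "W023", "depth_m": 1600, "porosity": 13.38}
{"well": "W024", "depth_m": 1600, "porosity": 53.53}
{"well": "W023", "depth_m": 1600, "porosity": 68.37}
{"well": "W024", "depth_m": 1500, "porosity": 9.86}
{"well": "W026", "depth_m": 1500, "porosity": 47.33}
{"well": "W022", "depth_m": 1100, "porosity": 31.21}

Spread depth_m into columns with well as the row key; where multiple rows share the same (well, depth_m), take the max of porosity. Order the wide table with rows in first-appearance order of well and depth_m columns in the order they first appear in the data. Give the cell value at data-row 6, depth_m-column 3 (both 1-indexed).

With rows in first-appearance order of well, row 6 is well=W027. depth_m columns in first-appearance order: 1500, 1100, 1600, 1850; column 3 is 1600.
Long rows with well=W027, depth_m=1600: max(73.8, 61.23) = 73.8.

73.8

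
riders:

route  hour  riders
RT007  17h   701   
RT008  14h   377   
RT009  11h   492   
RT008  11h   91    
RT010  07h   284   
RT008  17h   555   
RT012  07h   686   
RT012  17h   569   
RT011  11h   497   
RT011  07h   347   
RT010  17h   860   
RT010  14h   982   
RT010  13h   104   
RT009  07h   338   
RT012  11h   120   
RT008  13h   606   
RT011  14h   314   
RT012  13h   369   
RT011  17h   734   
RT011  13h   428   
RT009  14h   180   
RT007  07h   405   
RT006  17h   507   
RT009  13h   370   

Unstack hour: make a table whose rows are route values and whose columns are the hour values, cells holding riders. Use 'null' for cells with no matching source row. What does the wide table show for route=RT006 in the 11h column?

No long-format row has route=RT006 and hour=11h, so the cell is null.

null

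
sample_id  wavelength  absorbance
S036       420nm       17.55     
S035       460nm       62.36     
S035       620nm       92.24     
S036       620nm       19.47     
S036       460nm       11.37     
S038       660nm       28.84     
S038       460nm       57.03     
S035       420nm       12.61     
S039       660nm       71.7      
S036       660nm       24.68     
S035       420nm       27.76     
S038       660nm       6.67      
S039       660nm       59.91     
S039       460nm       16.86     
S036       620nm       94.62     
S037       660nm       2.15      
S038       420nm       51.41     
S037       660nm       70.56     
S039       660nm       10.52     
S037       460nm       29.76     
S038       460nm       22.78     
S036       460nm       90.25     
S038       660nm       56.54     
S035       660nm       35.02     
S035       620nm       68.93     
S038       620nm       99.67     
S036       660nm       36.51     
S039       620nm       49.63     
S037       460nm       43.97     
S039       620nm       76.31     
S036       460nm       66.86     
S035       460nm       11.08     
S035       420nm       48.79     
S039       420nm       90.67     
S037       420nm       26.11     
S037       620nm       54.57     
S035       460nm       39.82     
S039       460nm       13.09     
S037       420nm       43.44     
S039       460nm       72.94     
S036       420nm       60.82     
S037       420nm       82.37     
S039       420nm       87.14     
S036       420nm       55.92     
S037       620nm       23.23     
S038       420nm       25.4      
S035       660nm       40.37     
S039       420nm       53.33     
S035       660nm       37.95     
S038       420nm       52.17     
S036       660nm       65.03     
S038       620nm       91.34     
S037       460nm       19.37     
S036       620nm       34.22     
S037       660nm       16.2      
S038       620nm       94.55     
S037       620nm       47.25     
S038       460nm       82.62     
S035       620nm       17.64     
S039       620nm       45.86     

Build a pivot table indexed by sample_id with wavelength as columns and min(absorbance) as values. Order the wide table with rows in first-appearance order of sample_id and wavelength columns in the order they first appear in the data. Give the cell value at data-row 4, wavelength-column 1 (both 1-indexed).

With rows in first-appearance order of sample_id, row 4 is sample_id=S039. wavelength columns in first-appearance order: 420nm, 460nm, 620nm, 660nm; column 1 is 420nm.
Long rows with sample_id=S039, wavelength=420nm: min(90.67, 87.14, 53.33) = 53.33.

53.33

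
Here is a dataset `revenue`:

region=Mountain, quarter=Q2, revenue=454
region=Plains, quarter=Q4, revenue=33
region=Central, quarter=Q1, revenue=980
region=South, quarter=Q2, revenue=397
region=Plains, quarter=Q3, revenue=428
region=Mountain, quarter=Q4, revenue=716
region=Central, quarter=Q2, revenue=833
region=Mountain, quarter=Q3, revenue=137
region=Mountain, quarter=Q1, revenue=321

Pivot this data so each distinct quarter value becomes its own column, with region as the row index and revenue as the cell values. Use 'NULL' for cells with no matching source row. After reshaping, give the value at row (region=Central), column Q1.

980

The long row with region=Central, quarter=Q1 has revenue=980.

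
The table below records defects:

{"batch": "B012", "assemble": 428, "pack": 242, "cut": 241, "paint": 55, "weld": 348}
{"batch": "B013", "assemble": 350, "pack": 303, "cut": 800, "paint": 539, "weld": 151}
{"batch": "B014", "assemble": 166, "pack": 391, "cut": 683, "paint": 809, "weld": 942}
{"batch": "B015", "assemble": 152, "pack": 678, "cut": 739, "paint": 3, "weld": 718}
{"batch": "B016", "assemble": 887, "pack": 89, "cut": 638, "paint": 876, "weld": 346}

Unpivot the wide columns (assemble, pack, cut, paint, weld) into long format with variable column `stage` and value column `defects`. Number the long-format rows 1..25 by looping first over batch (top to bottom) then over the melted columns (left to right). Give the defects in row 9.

25 rows total (5 × 5). Row 9: index ⌊(9-1)/5⌋ = 1 into batch → B013; (9-1) mod 5 = 3 into the melted columns → paint.
So row 9 is (B013, paint, 539); defects = 539.

539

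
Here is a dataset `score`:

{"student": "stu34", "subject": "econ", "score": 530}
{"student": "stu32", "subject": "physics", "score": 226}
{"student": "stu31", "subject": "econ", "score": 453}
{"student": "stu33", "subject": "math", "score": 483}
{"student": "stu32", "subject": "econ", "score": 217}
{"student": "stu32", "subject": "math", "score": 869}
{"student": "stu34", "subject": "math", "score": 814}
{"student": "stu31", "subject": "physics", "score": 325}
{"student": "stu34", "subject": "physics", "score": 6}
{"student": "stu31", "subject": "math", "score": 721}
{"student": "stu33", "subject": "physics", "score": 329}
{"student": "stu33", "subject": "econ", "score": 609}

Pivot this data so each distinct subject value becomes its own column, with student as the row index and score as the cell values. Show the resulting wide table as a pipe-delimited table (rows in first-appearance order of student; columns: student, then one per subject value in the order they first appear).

Columns: student plus the 3 distinct subject values (econ, physics, math).
For example, row stu34 column econ takes score=530 from the long row (stu34, econ).

| student | econ | physics | math |
| stu34 | 530 | 6 | 814 |
| stu32 | 217 | 226 | 869 |
| stu31 | 453 | 325 | 721 |
| stu33 | 609 | 329 | 483 |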